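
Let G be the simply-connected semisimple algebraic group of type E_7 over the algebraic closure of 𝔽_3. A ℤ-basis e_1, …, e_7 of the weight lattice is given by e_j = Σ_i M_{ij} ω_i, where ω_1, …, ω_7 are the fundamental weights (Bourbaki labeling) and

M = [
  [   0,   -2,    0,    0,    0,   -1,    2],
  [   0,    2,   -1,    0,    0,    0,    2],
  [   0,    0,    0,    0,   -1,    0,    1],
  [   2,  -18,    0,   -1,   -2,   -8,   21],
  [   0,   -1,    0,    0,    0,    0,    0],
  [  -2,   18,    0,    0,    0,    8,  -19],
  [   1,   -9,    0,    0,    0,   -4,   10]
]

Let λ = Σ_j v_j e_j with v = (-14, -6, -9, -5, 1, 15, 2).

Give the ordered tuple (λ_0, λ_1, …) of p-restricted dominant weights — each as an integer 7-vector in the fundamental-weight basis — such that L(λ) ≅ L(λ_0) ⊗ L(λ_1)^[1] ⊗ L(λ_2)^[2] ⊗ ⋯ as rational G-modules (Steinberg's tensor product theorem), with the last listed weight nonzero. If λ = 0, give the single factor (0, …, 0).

ω-coordinates c = M·v, v = (-14, -6, -9, -5, 1, 15, 2):
  c_1 = 0*-14 + -2*-6 + 0*-9 + 0*-5 + 0*1 + -1*15 + 2*2 = 1
  c_2 = 0*-14 + 2*-6 + -1*-9 + 0*-5 + 0*1 + 0*15 + 2*2 = 1
  c_3 = 0*-14 + 0*-6 + 0*-9 + 0*-5 + -1*1 + 0*15 + 1*2 = 1
  c_4 = 2*-14 + -18*-6 + 0*-9 + -1*-5 + -2*1 + -8*15 + 21*2 = 5
  c_5 = 0*-14 + -1*-6 + 0*-9 + 0*-5 + 0*1 + 0*15 + 0*2 = 6
  c_6 = -2*-14 + 18*-6 + 0*-9 + 0*-5 + 0*1 + 8*15 + -19*2 = 2
  c_7 = 1*-14 + -9*-6 + 0*-9 + 0*-5 + 0*1 + -4*15 + 10*2 = 0
Writing each c_i in base p = 3:
  c_1 = 1 = 1·3^0
  c_2 = 1 = 1·3^0
  c_3 = 1 = 1·3^0
  c_4 = 5 = 2·3^0 + 1·3^1
  c_5 = 6 = 0·3^0 + 2·3^1
  c_6 = 2 = 2·3^0
  c_7 = 0
p-restricted factor λ_0 = (1, 1, 1, 2, 0, 2, 0)
p-restricted factor λ_1 = (0, 0, 0, 1, 2, 0, 0)

((1, 1, 1, 2, 0, 2, 0), (0, 0, 0, 1, 2, 0, 0))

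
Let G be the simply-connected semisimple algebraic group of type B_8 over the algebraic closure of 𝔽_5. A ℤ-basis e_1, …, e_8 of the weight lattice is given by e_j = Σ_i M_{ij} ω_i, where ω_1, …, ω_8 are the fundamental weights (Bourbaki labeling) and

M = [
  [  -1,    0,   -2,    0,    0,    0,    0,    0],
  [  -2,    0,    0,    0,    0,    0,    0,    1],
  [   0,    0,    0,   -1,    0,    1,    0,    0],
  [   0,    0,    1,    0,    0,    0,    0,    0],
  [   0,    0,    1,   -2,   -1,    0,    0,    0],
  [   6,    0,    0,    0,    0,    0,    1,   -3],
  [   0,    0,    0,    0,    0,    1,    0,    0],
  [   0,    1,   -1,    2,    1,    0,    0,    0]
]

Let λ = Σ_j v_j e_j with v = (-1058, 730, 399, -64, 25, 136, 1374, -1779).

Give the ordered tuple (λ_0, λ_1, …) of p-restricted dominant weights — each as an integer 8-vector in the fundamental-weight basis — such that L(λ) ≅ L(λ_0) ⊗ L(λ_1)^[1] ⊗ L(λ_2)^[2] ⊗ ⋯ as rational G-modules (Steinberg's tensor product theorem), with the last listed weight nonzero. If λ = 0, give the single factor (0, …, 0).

((0, 2, 0, 4, 2, 3, 1, 3), (2, 2, 0, 4, 0, 2, 2, 0), (0, 3, 3, 0, 0, 4, 0, 4), (2, 2, 1, 3, 4, 2, 1, 1))

Converting to the ω-basis (c_i = row i of M dotted with v = (-1058, 730, 399, -64, 25, 136, 1374, -1779)):
  c_1 = (-1)·(-1058) + (0)·(730) + (-2)·(399) + (0)·(-64) + (0)·(25) + (0)·(136) + (0)·(1374) + (0)·(-1779) = 260
  c_2 = (-2)·(-1058) + (0)·(730) + (0)·(399) + (0)·(-64) + (0)·(25) + (0)·(136) + (0)·(1374) + (1)·(-1779) = 337
  c_3 = (0)·(-1058) + (0)·(730) + (0)·(399) + (-1)·(-64) + (0)·(25) + (1)·(136) + (0)·(1374) + (0)·(-1779) = 200
  c_4 = (0)·(-1058) + (0)·(730) + (1)·(399) + (0)·(-64) + (0)·(25) + (0)·(136) + (0)·(1374) + (0)·(-1779) = 399
  c_5 = (0)·(-1058) + (0)·(730) + (1)·(399) + (-2)·(-64) + (-1)·(25) + (0)·(136) + (0)·(1374) + (0)·(-1779) = 502
  c_6 = (6)·(-1058) + (0)·(730) + (0)·(399) + (0)·(-64) + (0)·(25) + (0)·(136) + (1)·(1374) + (-3)·(-1779) = 363
  c_7 = (0)·(-1058) + (0)·(730) + (0)·(399) + (0)·(-64) + (0)·(25) + (1)·(136) + (0)·(1374) + (0)·(-1779) = 136
  c_8 = (0)·(-1058) + (1)·(730) + (-1)·(399) + (2)·(-64) + (1)·(25) + (0)·(136) + (0)·(1374) + (0)·(-1779) = 228
Base-5 expansion of each c_i:
  c_1 = 260 = 0·5^0 + 2·5^1 + 0·5^2 + 2·5^3
  c_2 = 337 = 2·5^0 + 2·5^1 + 3·5^2 + 2·5^3
  c_3 = 200 = 0·5^0 + 0·5^1 + 3·5^2 + 1·5^3
  c_4 = 399 = 4·5^0 + 4·5^1 + 0·5^2 + 3·5^3
  c_5 = 502 = 2·5^0 + 0·5^1 + 0·5^2 + 4·5^3
  c_6 = 363 = 3·5^0 + 2·5^1 + 4·5^2 + 2·5^3
  c_7 = 136 = 1·5^0 + 2·5^1 + 0·5^2 + 1·5^3
  c_8 = 228 = 3·5^0 + 0·5^1 + 4·5^2 + 1·5^3
Factor λ_0 = (0, 2, 0, 4, 2, 3, 1, 3)
Factor λ_1 = (2, 2, 0, 4, 0, 2, 2, 0)
Factor λ_2 = (0, 3, 3, 0, 0, 4, 0, 4)
Factor λ_3 = (2, 2, 1, 3, 4, 2, 1, 1)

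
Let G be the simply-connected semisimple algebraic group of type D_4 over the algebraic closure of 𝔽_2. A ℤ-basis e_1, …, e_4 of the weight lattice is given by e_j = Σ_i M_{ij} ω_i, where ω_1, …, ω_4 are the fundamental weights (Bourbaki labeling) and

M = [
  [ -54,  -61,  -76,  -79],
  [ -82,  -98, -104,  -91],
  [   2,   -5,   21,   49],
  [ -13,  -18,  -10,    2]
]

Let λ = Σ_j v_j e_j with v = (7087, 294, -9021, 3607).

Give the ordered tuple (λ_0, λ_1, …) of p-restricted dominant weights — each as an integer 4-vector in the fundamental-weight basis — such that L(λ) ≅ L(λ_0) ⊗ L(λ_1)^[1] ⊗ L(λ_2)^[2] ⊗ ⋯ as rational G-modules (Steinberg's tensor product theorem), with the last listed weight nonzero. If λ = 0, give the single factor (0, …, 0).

ω-coordinates c = M·v, v = (7087, 294, -9021, 3607):
  c_1 = -54*7087 + -61*294 + -76*-9021 + -79*3607 = 11
  c_2 = -82*7087 + -98*294 + -104*-9021 + -91*3607 = 1
  c_3 = 2*7087 + -5*294 + 21*-9021 + 49*3607 = 6
  c_4 = -13*7087 + -18*294 + -10*-9021 + 2*3607 = 1
Writing each c_i in base p = 2:
  c_1 = 11 = 1·2^0 + 1·2^1 + 0·2^2 + 1·2^3
  c_2 = 1 = 1·2^0
  c_3 = 6 = 0·2^0 + 1·2^1 + 1·2^2
  c_4 = 1 = 1·2^0
p-restricted factor λ_0 = (1, 1, 0, 1)
p-restricted factor λ_1 = (1, 0, 1, 0)
p-restricted factor λ_2 = (0, 0, 1, 0)
p-restricted factor λ_3 = (1, 0, 0, 0)

((1, 1, 0, 1), (1, 0, 1, 0), (0, 0, 1, 0), (1, 0, 0, 0))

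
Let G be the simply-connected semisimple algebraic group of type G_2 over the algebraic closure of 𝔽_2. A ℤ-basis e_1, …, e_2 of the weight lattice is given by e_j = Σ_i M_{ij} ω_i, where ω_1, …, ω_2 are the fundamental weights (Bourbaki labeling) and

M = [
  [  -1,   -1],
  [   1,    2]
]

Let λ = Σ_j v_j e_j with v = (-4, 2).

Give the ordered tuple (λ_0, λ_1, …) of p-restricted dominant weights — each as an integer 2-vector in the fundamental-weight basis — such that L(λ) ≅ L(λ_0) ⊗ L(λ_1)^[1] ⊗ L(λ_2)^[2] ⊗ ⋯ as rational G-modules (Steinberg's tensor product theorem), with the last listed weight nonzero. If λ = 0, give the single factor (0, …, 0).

In the fundamental-weight basis, λ has coordinates c = M·v (v = (-4, 2)):
  c_1 = (-1)·(-4) + (-1)·(2) = 2
  c_2 = (1)·(-4) + 2·2 = 0
Writing each c_i in base p = 2:
  c_1 = 2 = 0·2^0 + 1·2^1
  c_2 = 0
Factor λ_0 = (0, 0)
Factor λ_1 = (1, 0)

((0, 0), (1, 0))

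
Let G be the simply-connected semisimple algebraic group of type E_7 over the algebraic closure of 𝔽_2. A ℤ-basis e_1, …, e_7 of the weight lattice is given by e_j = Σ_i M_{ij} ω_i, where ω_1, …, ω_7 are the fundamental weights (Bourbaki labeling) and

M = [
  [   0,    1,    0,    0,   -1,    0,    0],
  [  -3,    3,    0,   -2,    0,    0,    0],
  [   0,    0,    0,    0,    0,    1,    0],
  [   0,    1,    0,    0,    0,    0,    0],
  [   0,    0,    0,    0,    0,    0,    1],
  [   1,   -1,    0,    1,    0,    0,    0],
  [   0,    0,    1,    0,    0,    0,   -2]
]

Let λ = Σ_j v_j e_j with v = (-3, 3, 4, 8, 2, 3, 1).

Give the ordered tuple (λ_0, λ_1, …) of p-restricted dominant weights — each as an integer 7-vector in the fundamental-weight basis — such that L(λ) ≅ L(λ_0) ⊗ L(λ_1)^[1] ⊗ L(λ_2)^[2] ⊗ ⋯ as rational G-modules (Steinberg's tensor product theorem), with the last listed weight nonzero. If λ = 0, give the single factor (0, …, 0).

ω-coordinates c = M·v, v = (-3, 3, 4, 8, 2, 3, 1):
  c_1 = 0*-3 + 1*3 + 0*4 + 0*8 + -1*2 + 0*3 + 0*1 = 1
  c_2 = -3*-3 + 3*3 + 0*4 + -2*8 + 0*2 + 0*3 + 0*1 = 2
  c_3 = 0*-3 + 0*3 + 0*4 + 0*8 + 0*2 + 1*3 + 0*1 = 3
  c_4 = 0*-3 + 1*3 + 0*4 + 0*8 + 0*2 + 0*3 + 0*1 = 3
  c_5 = 0*-3 + 0*3 + 0*4 + 0*8 + 0*2 + 0*3 + 1*1 = 1
  c_6 = 1*-3 + -1*3 + 0*4 + 1*8 + 0*2 + 0*3 + 0*1 = 2
  c_7 = 0*-3 + 0*3 + 1*4 + 0*8 + 0*2 + 0*3 + -2*1 = 2
Writing each c_i in base p = 2:
  c_1 = 1 = 1·2^0
  c_2 = 2 = 0·2^0 + 1·2^1
  c_3 = 3 = 1·2^0 + 1·2^1
  c_4 = 3 = 1·2^0 + 1·2^1
  c_5 = 1 = 1·2^0
  c_6 = 2 = 0·2^0 + 1·2^1
  c_7 = 2 = 0·2^0 + 1·2^1
λ_0 = (1, 0, 1, 1, 1, 0, 0)
λ_1 = (0, 1, 1, 1, 0, 1, 1)

((1, 0, 1, 1, 1, 0, 0), (0, 1, 1, 1, 0, 1, 1))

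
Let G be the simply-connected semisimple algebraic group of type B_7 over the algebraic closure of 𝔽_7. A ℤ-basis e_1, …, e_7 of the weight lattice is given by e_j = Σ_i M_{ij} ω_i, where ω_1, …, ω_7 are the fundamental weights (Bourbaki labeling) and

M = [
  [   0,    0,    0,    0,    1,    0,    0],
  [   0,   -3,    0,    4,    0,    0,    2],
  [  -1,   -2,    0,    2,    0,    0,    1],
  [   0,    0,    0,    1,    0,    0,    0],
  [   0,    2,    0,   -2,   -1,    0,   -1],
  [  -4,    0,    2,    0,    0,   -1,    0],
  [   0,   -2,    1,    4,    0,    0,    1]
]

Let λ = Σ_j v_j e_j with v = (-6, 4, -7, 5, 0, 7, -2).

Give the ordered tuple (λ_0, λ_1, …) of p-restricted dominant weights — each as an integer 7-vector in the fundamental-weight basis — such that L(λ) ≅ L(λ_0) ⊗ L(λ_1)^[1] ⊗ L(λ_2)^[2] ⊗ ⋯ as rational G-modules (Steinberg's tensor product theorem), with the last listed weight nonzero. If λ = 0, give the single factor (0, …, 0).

((0, 4, 6, 5, 0, 3, 3),)

ω-coordinates c = M·v, v = (-6, 4, -7, 5, 0, 7, -2):
  c_1 = (0)·(-6) + 0·4 + (0)·(-7) + 0·5 + 1·0 + 0·7 + (0)·(-2) = 0
  c_2 = (0)·(-6) + (-3)·(4) + (0)·(-7) + 4·5 + 0·0 + 0·7 + (2)·(-2) = 4
  c_3 = (-1)·(-6) + (-2)·(4) + (0)·(-7) + 2·5 + 0·0 + 0·7 + (1)·(-2) = 6
  c_4 = (0)·(-6) + 0·4 + (0)·(-7) + 1·5 + 0·0 + 0·7 + (0)·(-2) = 5
  c_5 = (0)·(-6) + 2·4 + (0)·(-7) + (-2)·(5) + (-1)·(0) + 0·7 + (-1)·(-2) = 0
  c_6 = (-4)·(-6) + 0·4 + (2)·(-7) + 0·5 + 0·0 + (-1)·(7) + (0)·(-2) = 3
  c_7 = (0)·(-6) + (-2)·(4) + (1)·(-7) + 4·5 + 0·0 + 0·7 + (1)·(-2) = 3
p = 7; digits c_i = Σ_j d_{ij}·7^j, 0 ≤ d_{ij} < 7:
  c_1 = 0
  c_2 = 4 = 4·7^0
  c_3 = 6 = 6·7^0
  c_4 = 5 = 5·7^0
  c_5 = 0
  c_6 = 3 = 3·7^0
  c_7 = 3 = 3·7^0
Factor λ_0 = (0, 4, 6, 5, 0, 3, 3)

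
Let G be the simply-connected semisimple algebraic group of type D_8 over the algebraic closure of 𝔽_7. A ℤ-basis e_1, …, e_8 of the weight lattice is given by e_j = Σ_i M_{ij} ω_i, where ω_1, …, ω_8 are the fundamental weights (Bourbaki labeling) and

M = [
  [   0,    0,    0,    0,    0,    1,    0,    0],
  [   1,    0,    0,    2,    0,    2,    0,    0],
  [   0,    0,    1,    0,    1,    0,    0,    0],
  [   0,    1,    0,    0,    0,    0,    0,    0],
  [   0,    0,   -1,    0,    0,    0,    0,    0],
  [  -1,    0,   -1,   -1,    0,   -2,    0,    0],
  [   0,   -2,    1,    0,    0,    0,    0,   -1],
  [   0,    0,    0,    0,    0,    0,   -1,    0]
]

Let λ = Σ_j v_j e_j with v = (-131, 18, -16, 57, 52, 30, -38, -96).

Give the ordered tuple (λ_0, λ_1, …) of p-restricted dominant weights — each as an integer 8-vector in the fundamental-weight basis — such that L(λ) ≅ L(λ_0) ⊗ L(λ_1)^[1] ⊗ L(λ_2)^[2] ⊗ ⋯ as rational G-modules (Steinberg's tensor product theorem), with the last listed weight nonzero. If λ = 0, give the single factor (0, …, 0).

ω-coordinates c = M·v, v = (-131, 18, -16, 57, 52, 30, -38, -96):
  c_1 = (0)·(-131) + 0·18 + (0)·(-16) + 0·57 + 0·52 + 1·30 + (0)·(-38) + (0)·(-96) = 30
  c_2 = (1)·(-131) + 0·18 + (0)·(-16) + 2·57 + 0·52 + 2·30 + (0)·(-38) + (0)·(-96) = 43
  c_3 = (0)·(-131) + 0·18 + (1)·(-16) + 0·57 + 1·52 + 0·30 + (0)·(-38) + (0)·(-96) = 36
  c_4 = (0)·(-131) + 1·18 + (0)·(-16) + 0·57 + 0·52 + 0·30 + (0)·(-38) + (0)·(-96) = 18
  c_5 = (0)·(-131) + 0·18 + (-1)·(-16) + 0·57 + 0·52 + 0·30 + (0)·(-38) + (0)·(-96) = 16
  c_6 = (-1)·(-131) + 0·18 + (-1)·(-16) + (-1)·(57) + 0·52 + (-2)·(30) + (0)·(-38) + (0)·(-96) = 30
  c_7 = (0)·(-131) + (-2)·(18) + (1)·(-16) + 0·57 + 0·52 + 0·30 + (0)·(-38) + (-1)·(-96) = 44
  c_8 = (0)·(-131) + 0·18 + (0)·(-16) + 0·57 + 0·52 + 0·30 + (-1)·(-38) + (0)·(-96) = 38
Base-7 expansion of each c_i:
  c_1 = 30 = 2·7^0 + 4·7^1
  c_2 = 43 = 1·7^0 + 6·7^1
  c_3 = 36 = 1·7^0 + 5·7^1
  c_4 = 18 = 4·7^0 + 2·7^1
  c_5 = 16 = 2·7^0 + 2·7^1
  c_6 = 30 = 2·7^0 + 4·7^1
  c_7 = 44 = 2·7^0 + 6·7^1
  c_8 = 38 = 3·7^0 + 5·7^1
λ_0 = (2, 1, 1, 4, 2, 2, 2, 3)
λ_1 = (4, 6, 5, 2, 2, 4, 6, 5)

((2, 1, 1, 4, 2, 2, 2, 3), (4, 6, 5, 2, 2, 4, 6, 5))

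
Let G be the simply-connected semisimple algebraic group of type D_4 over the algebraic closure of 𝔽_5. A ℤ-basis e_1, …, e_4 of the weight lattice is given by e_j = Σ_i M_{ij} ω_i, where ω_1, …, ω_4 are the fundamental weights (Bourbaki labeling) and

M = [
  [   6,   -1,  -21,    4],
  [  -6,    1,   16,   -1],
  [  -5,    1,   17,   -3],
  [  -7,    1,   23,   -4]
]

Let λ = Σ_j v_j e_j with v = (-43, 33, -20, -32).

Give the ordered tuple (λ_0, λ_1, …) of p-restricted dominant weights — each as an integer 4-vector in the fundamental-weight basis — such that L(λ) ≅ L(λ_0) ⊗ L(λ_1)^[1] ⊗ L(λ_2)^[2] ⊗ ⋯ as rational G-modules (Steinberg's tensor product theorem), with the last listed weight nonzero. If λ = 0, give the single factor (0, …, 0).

((1, 3, 4, 2),)

Converting to the ω-basis (c_i = row i of M dotted with v = (-43, 33, -20, -32)):
  c_1 = (6)·(-43) + (-1)·(33) + (-21)·(-20) + (4)·(-32) = 1
  c_2 = (-6)·(-43) + 1·33 + (16)·(-20) + (-1)·(-32) = 3
  c_3 = (-5)·(-43) + 1·33 + (17)·(-20) + (-3)·(-32) = 4
  c_4 = (-7)·(-43) + 1·33 + (23)·(-20) + (-4)·(-32) = 2
Expand coordinatewise in base 5:
  c_1 = 1 = 1·5^0
  c_2 = 3 = 3·5^0
  c_3 = 4 = 4·5^0
  c_4 = 2 = 2·5^0
p-restricted factor λ_0 = (1, 3, 4, 2)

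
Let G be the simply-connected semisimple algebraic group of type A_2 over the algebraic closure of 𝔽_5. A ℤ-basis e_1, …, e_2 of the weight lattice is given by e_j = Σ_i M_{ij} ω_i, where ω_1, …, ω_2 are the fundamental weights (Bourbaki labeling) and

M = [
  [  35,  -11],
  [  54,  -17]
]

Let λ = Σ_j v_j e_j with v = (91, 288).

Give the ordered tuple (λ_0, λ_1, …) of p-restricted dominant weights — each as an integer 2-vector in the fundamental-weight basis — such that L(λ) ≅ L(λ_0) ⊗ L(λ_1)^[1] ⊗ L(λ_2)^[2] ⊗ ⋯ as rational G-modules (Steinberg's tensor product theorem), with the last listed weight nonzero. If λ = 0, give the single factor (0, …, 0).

Compute c_i = Σ_j M_{ij} v_j with v = (91, 288):
  c_1 = (35)·(91) + (-11)·(288) = 17
  c_2 = (54)·(91) + (-17)·(288) = 18
Expand coordinatewise in base 5:
  c_1 = 17 = 2·5^0 + 3·5^1
  c_2 = 18 = 3·5^0 + 3·5^1
λ_0 = (2, 3)
λ_1 = (3, 3)

((2, 3), (3, 3))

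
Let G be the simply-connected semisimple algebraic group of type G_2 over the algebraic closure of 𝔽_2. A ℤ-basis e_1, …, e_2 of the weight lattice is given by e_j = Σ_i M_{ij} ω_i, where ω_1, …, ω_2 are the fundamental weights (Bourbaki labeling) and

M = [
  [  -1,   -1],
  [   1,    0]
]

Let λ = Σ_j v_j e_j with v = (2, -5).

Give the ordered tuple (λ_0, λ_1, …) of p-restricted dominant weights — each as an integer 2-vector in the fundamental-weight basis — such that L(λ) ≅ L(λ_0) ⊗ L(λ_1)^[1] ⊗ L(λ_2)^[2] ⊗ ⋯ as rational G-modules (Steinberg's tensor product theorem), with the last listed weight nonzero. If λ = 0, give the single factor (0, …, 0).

Compute c_i = Σ_j M_{ij} v_j with v = (2, -5):
  c_1 = (-1)·(2) + (-1)·(-5) = 3
  c_2 = (1)·(2) + (0)·(-5) = 2
Writing each c_i in base p = 2:
  c_1 = 3 = 1·2^0 + 1·2^1
  c_2 = 2 = 0·2^0 + 1·2^1
p-restricted factor λ_0 = (1, 0)
p-restricted factor λ_1 = (1, 1)

((1, 0), (1, 1))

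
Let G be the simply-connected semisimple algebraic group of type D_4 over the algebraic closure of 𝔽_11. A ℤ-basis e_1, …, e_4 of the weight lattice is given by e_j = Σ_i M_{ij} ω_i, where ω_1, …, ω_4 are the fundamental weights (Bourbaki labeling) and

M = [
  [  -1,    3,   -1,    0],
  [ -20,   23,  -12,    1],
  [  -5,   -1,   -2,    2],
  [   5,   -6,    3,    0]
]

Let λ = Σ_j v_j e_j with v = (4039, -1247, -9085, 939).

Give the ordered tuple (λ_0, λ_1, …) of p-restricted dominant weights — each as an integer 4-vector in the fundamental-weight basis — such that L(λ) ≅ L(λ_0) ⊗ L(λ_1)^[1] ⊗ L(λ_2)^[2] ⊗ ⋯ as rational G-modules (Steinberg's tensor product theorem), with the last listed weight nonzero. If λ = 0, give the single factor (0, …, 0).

((7, 3, 0, 4), (8, 1, 1, 5), (10, 4, 9, 3))

Change of basis e → ω: c = M·v where v = (4039, -1247, -9085, 939):
  c_1 = (-1)·(4039) + (3)·(-1247) + (-1)·(-9085) + (0)·(939) = 1305
  c_2 = (-20)·(4039) + (23)·(-1247) + (-12)·(-9085) + (1)·(939) = 498
  c_3 = (-5)·(4039) + (-1)·(-1247) + (-2)·(-9085) + (2)·(939) = 1100
  c_4 = (5)·(4039) + (-6)·(-1247) + (3)·(-9085) + (0)·(939) = 422
Base-11 expansion of each c_i:
  c_1 = 1305 = 7·11^0 + 8·11^1 + 10·11^2
  c_2 = 498 = 3·11^0 + 1·11^1 + 4·11^2
  c_3 = 1100 = 0·11^0 + 1·11^1 + 9·11^2
  c_4 = 422 = 4·11^0 + 5·11^1 + 3·11^2
λ_0 = (7, 3, 0, 4)
λ_1 = (8, 1, 1, 5)
λ_2 = (10, 4, 9, 3)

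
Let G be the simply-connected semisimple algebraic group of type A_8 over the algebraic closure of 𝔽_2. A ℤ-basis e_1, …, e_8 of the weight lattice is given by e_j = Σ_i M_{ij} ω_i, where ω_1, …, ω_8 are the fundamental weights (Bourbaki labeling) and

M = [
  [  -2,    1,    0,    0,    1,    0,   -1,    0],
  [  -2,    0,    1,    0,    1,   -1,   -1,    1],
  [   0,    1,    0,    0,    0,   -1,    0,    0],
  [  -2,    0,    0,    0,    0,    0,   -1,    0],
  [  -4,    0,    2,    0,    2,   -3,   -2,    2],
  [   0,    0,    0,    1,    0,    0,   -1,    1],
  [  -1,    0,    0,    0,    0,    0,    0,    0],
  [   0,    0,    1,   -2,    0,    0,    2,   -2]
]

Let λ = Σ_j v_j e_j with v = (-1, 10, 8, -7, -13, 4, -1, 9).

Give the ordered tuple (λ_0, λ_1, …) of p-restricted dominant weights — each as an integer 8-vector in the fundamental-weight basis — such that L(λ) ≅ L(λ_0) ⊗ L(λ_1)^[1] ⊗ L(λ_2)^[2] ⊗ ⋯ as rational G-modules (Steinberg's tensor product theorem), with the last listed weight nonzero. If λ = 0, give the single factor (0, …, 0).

ω-coordinates c = M·v, v = (-1, 10, 8, -7, -13, 4, -1, 9):
  c_1 = (-2)·(-1) + (1)·(10) + (0)·(8) + (0)·(-7) + (1)·(-13) + (0)·(4) + (-1)·(-1) + (0)·(9) = 0
  c_2 = (-2)·(-1) + (0)·(10) + (1)·(8) + (0)·(-7) + (1)·(-13) + (-1)·(4) + (-1)·(-1) + (1)·(9) = 3
  c_3 = (0)·(-1) + (1)·(10) + (0)·(8) + (0)·(-7) + (0)·(-13) + (-1)·(4) + (0)·(-1) + (0)·(9) = 6
  c_4 = (-2)·(-1) + (0)·(10) + (0)·(8) + (0)·(-7) + (0)·(-13) + (0)·(4) + (-1)·(-1) + (0)·(9) = 3
  c_5 = (-4)·(-1) + (0)·(10) + (2)·(8) + (0)·(-7) + (2)·(-13) + (-3)·(4) + (-2)·(-1) + (2)·(9) = 2
  c_6 = (0)·(-1) + (0)·(10) + (0)·(8) + (1)·(-7) + (0)·(-13) + (0)·(4) + (-1)·(-1) + (1)·(9) = 3
  c_7 = (-1)·(-1) + (0)·(10) + (0)·(8) + (0)·(-7) + (0)·(-13) + (0)·(4) + (0)·(-1) + (0)·(9) = 1
  c_8 = (0)·(-1) + (0)·(10) + (1)·(8) + (-2)·(-7) + (0)·(-13) + (0)·(4) + (2)·(-1) + (-2)·(9) = 2
p = 2; digits c_i = Σ_j d_{ij}·2^j, 0 ≤ d_{ij} < 2:
  c_1 = 0
  c_2 = 3 = 1·2^0 + 1·2^1
  c_3 = 6 = 0·2^0 + 1·2^1 + 1·2^2
  c_4 = 3 = 1·2^0 + 1·2^1
  c_5 = 2 = 0·2^0 + 1·2^1
  c_6 = 3 = 1·2^0 + 1·2^1
  c_7 = 1 = 1·2^0
  c_8 = 2 = 0·2^0 + 1·2^1
λ_0 = (0, 1, 0, 1, 0, 1, 1, 0)
λ_1 = (0, 1, 1, 1, 1, 1, 0, 1)
λ_2 = (0, 0, 1, 0, 0, 0, 0, 0)

((0, 1, 0, 1, 0, 1, 1, 0), (0, 1, 1, 1, 1, 1, 0, 1), (0, 0, 1, 0, 0, 0, 0, 0))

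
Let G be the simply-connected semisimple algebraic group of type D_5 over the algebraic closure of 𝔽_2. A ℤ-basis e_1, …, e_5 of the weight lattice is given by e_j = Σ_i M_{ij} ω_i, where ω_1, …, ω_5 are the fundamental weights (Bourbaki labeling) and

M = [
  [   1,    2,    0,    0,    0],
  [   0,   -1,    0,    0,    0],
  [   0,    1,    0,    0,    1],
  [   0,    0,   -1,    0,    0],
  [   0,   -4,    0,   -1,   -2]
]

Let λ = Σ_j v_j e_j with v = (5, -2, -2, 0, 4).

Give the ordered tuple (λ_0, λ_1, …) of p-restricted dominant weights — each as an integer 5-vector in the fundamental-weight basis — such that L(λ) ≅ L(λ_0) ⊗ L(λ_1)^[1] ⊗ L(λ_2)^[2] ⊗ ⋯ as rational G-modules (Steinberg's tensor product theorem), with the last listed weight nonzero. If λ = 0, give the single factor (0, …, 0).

Converting to the ω-basis (c_i = row i of M dotted with v = (5, -2, -2, 0, 4)):
  c_1 = (1)·(5) + (2)·(-2) + (0)·(-2) + (0)·(0) + (0)·(4) = 1
  c_2 = (0)·(5) + (-1)·(-2) + (0)·(-2) + (0)·(0) + (0)·(4) = 2
  c_3 = (0)·(5) + (1)·(-2) + (0)·(-2) + (0)·(0) + (1)·(4) = 2
  c_4 = (0)·(5) + (0)·(-2) + (-1)·(-2) + (0)·(0) + (0)·(4) = 2
  c_5 = (0)·(5) + (-4)·(-2) + (0)·(-2) + (-1)·(0) + (-2)·(4) = 0
Writing each c_i in base p = 2:
  c_1 = 1 = 1·2^0
  c_2 = 2 = 0·2^0 + 1·2^1
  c_3 = 2 = 0·2^0 + 1·2^1
  c_4 = 2 = 0·2^0 + 1·2^1
  c_5 = 0
p-restricted factor λ_0 = (1, 0, 0, 0, 0)
p-restricted factor λ_1 = (0, 1, 1, 1, 0)

((1, 0, 0, 0, 0), (0, 1, 1, 1, 0))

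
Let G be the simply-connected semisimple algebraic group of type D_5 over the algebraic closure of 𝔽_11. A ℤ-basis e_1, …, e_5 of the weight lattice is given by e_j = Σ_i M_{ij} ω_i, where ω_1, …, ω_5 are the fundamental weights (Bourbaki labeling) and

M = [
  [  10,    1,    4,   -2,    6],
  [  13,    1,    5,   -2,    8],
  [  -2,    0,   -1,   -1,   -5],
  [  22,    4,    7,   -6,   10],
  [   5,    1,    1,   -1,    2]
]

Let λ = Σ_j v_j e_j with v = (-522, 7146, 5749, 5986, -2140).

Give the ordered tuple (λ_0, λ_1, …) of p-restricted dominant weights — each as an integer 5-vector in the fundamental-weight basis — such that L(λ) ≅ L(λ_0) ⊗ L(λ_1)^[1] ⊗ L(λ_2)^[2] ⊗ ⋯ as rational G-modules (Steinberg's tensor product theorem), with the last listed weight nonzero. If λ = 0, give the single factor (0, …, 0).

Converting to the ω-basis (c_i = row i of M dotted with v = (-522, 7146, 5749, 5986, -2140)):
  c_1 = (10)·(-522) + (1)·(7146) + (4)·(5749) + (-2)·(5986) + (6)·(-2140) = 110
  c_2 = (13)·(-522) + (1)·(7146) + (5)·(5749) + (-2)·(5986) + (8)·(-2140) = 13
  c_3 = (-2)·(-522) + (0)·(7146) + (-1)·(5749) + (-1)·(5986) + (-5)·(-2140) = 9
  c_4 = (22)·(-522) + (4)·(7146) + (7)·(5749) + (-6)·(5986) + (10)·(-2140) = 27
  c_5 = (5)·(-522) + (1)·(7146) + (1)·(5749) + (-1)·(5986) + (2)·(-2140) = 19
p = 11; digits c_i = Σ_j d_{ij}·11^j, 0 ≤ d_{ij} < 11:
  c_1 = 110 = 0·11^0 + 10·11^1
  c_2 = 13 = 2·11^0 + 1·11^1
  c_3 = 9 = 9·11^0
  c_4 = 27 = 5·11^0 + 2·11^1
  c_5 = 19 = 8·11^0 + 1·11^1
p-restricted factor λ_0 = (0, 2, 9, 5, 8)
p-restricted factor λ_1 = (10, 1, 0, 2, 1)

((0, 2, 9, 5, 8), (10, 1, 0, 2, 1))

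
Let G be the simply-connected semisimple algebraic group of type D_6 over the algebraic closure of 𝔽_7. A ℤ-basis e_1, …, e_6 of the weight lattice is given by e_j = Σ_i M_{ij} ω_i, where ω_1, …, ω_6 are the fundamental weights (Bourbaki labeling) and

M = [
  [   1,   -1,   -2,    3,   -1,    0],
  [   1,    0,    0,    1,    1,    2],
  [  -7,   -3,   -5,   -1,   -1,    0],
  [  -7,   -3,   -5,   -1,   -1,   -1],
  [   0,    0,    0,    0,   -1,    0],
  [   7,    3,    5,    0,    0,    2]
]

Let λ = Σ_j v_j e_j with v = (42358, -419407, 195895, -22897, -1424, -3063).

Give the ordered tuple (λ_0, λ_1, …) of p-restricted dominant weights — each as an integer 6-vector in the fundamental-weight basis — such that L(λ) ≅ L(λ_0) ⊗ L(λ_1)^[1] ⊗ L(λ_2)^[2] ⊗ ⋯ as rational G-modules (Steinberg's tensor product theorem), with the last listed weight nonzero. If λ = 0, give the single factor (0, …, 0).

((6, 4, 2, 6, 3, 0), (1, 0, 6, 2, 0, 3), (6, 5, 0, 0, 1, 6), (0, 6, 5, 0, 4, 5), (1, 4, 2, 4, 0, 4))

In the fundamental-weight basis, λ has coordinates c = M·v (v = (42358, -419407, 195895, -22897, -1424, -3063)):
  c_1 = (1)·(42358) + (-1)·(-419407) + (-2)·(195895) + (3)·(-22897) + (-1)·(-1424) + (0)·(-3063) = 2708
  c_2 = (1)·(42358) + (0)·(-419407) + (0)·(195895) + (1)·(-22897) + (1)·(-1424) + (2)·(-3063) = 11911
  c_3 = (-7)·(42358) + (-3)·(-419407) + (-5)·(195895) + (-1)·(-22897) + (-1)·(-1424) + (0)·(-3063) = 6561
  c_4 = (-7)·(42358) + (-3)·(-419407) + (-5)·(195895) + (-1)·(-22897) + (-1)·(-1424) + (-1)·(-3063) = 9624
  c_5 = (0)·(42358) + (0)·(-419407) + (0)·(195895) + (0)·(-22897) + (-1)·(-1424) + (0)·(-3063) = 1424
  c_6 = (7)·(42358) + (3)·(-419407) + (5)·(195895) + (0)·(-22897) + (0)·(-1424) + (2)·(-3063) = 11634
p = 7; digits c_i = Σ_j d_{ij}·7^j, 0 ≤ d_{ij} < 7:
  c_1 = 2708 = 6·7^0 + 1·7^1 + 6·7^2 + 0·7^3 + 1·7^4
  c_2 = 11911 = 4·7^0 + 0·7^1 + 5·7^2 + 6·7^3 + 4·7^4
  c_3 = 6561 = 2·7^0 + 6·7^1 + 0·7^2 + 5·7^3 + 2·7^4
  c_4 = 9624 = 6·7^0 + 2·7^1 + 0·7^2 + 0·7^3 + 4·7^4
  c_5 = 1424 = 3·7^0 + 0·7^1 + 1·7^2 + 4·7^3
  c_6 = 11634 = 0·7^0 + 3·7^1 + 6·7^2 + 5·7^3 + 4·7^4
Factor λ_0 = (6, 4, 2, 6, 3, 0)
Factor λ_1 = (1, 0, 6, 2, 0, 3)
Factor λ_2 = (6, 5, 0, 0, 1, 6)
Factor λ_3 = (0, 6, 5, 0, 4, 5)
Factor λ_4 = (1, 4, 2, 4, 0, 4)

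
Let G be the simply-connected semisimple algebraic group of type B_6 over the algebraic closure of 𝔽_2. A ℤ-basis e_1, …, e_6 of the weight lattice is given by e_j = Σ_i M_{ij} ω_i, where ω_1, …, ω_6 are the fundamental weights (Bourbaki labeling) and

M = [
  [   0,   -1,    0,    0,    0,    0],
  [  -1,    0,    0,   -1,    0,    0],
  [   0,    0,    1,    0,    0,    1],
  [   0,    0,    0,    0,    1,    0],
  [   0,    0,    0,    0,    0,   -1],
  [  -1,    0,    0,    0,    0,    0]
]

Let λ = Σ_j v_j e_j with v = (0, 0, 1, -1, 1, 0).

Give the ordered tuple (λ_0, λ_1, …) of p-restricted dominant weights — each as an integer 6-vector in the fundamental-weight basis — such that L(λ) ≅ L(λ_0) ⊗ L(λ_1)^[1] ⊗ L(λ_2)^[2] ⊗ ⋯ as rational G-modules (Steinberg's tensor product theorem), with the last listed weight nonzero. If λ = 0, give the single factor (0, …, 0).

ω-coordinates c = M·v, v = (0, 0, 1, -1, 1, 0):
  c_1 = (0)·(0) + (-1)·(0) + (0)·(1) + (0)·(-1) + (0)·(1) + (0)·(0) = 0
  c_2 = (-1)·(0) + (0)·(0) + (0)·(1) + (-1)·(-1) + (0)·(1) + (0)·(0) = 1
  c_3 = (0)·(0) + (0)·(0) + (1)·(1) + (0)·(-1) + (0)·(1) + (1)·(0) = 1
  c_4 = (0)·(0) + (0)·(0) + (0)·(1) + (0)·(-1) + (1)·(1) + (0)·(0) = 1
  c_5 = (0)·(0) + (0)·(0) + (0)·(1) + (0)·(-1) + (0)·(1) + (-1)·(0) = 0
  c_6 = (-1)·(0) + (0)·(0) + (0)·(1) + (0)·(-1) + (0)·(1) + (0)·(0) = 0
Writing each c_i in base p = 2:
  c_1 = 0
  c_2 = 1 = 1·2^0
  c_3 = 1 = 1·2^0
  c_4 = 1 = 1·2^0
  c_5 = 0
  c_6 = 0
λ_0 = (0, 1, 1, 1, 0, 0)

((0, 1, 1, 1, 0, 0),)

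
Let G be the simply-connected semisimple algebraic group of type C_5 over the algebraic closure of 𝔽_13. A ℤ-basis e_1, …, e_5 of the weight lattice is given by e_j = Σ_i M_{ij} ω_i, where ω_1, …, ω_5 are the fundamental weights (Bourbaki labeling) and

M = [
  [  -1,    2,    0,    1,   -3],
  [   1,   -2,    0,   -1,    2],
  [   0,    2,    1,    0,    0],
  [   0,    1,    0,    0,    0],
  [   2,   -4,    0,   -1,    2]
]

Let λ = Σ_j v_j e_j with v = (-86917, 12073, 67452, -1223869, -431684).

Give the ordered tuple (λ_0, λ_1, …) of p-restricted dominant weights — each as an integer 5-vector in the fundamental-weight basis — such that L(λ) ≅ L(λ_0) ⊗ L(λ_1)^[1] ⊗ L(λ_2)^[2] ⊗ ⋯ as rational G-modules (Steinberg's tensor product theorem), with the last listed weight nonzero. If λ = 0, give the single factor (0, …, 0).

In the fundamental-weight basis, λ has coordinates c = M·v (v = (-86917, 12073, 67452, -1223869, -431684)):
  c_1 = -1*-86917 + 2*12073 + 0*67452 + 1*-1223869 + -3*-431684 = 182246
  c_2 = 1*-86917 + -2*12073 + 0*67452 + -1*-1223869 + 2*-431684 = 249438
  c_3 = 0*-86917 + 2*12073 + 1*67452 + 0*-1223869 + 0*-431684 = 91598
  c_4 = 0*-86917 + 1*12073 + 0*67452 + 0*-1223869 + 0*-431684 = 12073
  c_5 = 2*-86917 + -4*12073 + 0*67452 + -1*-1223869 + 2*-431684 = 138375
Writing each c_i in base p = 13:
  c_1 = 182246 = 12·13^0 + 4·13^1 + 12·13^2 + 4·13^3 + 6·13^4
  c_2 = 249438 = 7·13^0 + 12·13^1 + 6·13^2 + 9·13^3 + 8·13^4
  c_3 = 91598 = 0·13^0 + 0·13^1 + 9·13^2 + 2·13^3 + 3·13^4
  c_4 = 12073 = 9·13^0 + 5·13^1 + 6·13^2 + 5·13^3
  c_5 = 138375 = 3·13^0 + 10·13^1 + 12·13^2 + 10·13^3 + 4·13^4
Factor λ_0 = (12, 7, 0, 9, 3)
Factor λ_1 = (4, 12, 0, 5, 10)
Factor λ_2 = (12, 6, 9, 6, 12)
Factor λ_3 = (4, 9, 2, 5, 10)
Factor λ_4 = (6, 8, 3, 0, 4)

((12, 7, 0, 9, 3), (4, 12, 0, 5, 10), (12, 6, 9, 6, 12), (4, 9, 2, 5, 10), (6, 8, 3, 0, 4))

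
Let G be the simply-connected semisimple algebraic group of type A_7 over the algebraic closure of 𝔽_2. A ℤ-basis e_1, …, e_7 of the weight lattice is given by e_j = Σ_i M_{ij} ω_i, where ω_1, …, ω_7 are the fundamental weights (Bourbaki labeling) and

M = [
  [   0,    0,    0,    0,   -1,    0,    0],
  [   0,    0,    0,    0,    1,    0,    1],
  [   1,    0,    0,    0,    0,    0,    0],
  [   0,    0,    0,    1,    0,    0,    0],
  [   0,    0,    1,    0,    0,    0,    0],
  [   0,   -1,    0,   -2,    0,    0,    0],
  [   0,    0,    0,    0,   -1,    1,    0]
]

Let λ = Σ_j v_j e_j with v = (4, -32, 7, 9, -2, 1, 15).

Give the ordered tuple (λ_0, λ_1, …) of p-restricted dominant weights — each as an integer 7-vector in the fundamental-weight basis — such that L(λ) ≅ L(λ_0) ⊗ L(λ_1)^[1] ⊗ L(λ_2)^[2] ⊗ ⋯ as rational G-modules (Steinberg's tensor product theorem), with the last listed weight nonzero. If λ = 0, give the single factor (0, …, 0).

((0, 1, 0, 1, 1, 0, 1), (1, 0, 0, 0, 1, 1, 1), (0, 1, 1, 0, 1, 1, 0), (0, 1, 0, 1, 0, 1, 0))

Compute c_i = Σ_j M_{ij} v_j with v = (4, -32, 7, 9, -2, 1, 15):
  c_1 = 0·4 + (0)·(-32) + 0·7 + 0·9 + (-1)·(-2) + 0·1 + 0·15 = 2
  c_2 = 0·4 + (0)·(-32) + 0·7 + 0·9 + (1)·(-2) + 0·1 + 1·15 = 13
  c_3 = 1·4 + (0)·(-32) + 0·7 + 0·9 + (0)·(-2) + 0·1 + 0·15 = 4
  c_4 = 0·4 + (0)·(-32) + 0·7 + 1·9 + (0)·(-2) + 0·1 + 0·15 = 9
  c_5 = 0·4 + (0)·(-32) + 1·7 + 0·9 + (0)·(-2) + 0·1 + 0·15 = 7
  c_6 = 0·4 + (-1)·(-32) + 0·7 + (-2)·(9) + (0)·(-2) + 0·1 + 0·15 = 14
  c_7 = 0·4 + (0)·(-32) + 0·7 + 0·9 + (-1)·(-2) + 1·1 + 0·15 = 3
Expand coordinatewise in base 2:
  c_1 = 2 = 0·2^0 + 1·2^1
  c_2 = 13 = 1·2^0 + 0·2^1 + 1·2^2 + 1·2^3
  c_3 = 4 = 0·2^0 + 0·2^1 + 1·2^2
  c_4 = 9 = 1·2^0 + 0·2^1 + 0·2^2 + 1·2^3
  c_5 = 7 = 1·2^0 + 1·2^1 + 1·2^2
  c_6 = 14 = 0·2^0 + 1·2^1 + 1·2^2 + 1·2^3
  c_7 = 3 = 1·2^0 + 1·2^1
Factor λ_0 = (0, 1, 0, 1, 1, 0, 1)
Factor λ_1 = (1, 0, 0, 0, 1, 1, 1)
Factor λ_2 = (0, 1, 1, 0, 1, 1, 0)
Factor λ_3 = (0, 1, 0, 1, 0, 1, 0)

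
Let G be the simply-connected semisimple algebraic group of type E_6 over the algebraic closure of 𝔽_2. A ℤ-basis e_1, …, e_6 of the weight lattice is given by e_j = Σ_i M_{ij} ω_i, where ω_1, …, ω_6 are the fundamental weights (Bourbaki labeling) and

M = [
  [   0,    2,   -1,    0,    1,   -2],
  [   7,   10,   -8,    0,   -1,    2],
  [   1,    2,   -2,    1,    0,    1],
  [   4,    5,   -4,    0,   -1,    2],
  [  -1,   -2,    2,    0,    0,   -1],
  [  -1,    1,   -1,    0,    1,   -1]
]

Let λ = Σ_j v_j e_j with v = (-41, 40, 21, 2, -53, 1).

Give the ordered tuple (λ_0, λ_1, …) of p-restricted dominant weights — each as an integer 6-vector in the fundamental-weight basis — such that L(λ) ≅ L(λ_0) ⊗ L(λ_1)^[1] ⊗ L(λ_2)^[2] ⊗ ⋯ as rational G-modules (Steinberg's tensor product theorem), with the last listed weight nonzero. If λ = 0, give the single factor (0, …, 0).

Compute c_i = Σ_j M_{ij} v_j with v = (-41, 40, 21, 2, -53, 1):
  c_1 = (0)·(-41) + 2·40 + (-1)·(21) + 0·2 + (1)·(-53) + (-2)·(1) = 4
  c_2 = (7)·(-41) + 10·40 + (-8)·(21) + 0·2 + (-1)·(-53) + 2·1 = 0
  c_3 = (1)·(-41) + 2·40 + (-2)·(21) + 1·2 + (0)·(-53) + 1·1 = 0
  c_4 = (4)·(-41) + 5·40 + (-4)·(21) + 0·2 + (-1)·(-53) + 2·1 = 7
  c_5 = (-1)·(-41) + (-2)·(40) + 2·21 + 0·2 + (0)·(-53) + (-1)·(1) = 2
  c_6 = (-1)·(-41) + 1·40 + (-1)·(21) + 0·2 + (1)·(-53) + (-1)·(1) = 6
Base-2 expansion of each c_i:
  c_1 = 4 = 0·2^0 + 0·2^1 + 1·2^2
  c_2 = 0
  c_3 = 0
  c_4 = 7 = 1·2^0 + 1·2^1 + 1·2^2
  c_5 = 2 = 0·2^0 + 1·2^1
  c_6 = 6 = 0·2^0 + 1·2^1 + 1·2^2
λ_0 = (0, 0, 0, 1, 0, 0)
λ_1 = (0, 0, 0, 1, 1, 1)
λ_2 = (1, 0, 0, 1, 0, 1)

((0, 0, 0, 1, 0, 0), (0, 0, 0, 1, 1, 1), (1, 0, 0, 1, 0, 1))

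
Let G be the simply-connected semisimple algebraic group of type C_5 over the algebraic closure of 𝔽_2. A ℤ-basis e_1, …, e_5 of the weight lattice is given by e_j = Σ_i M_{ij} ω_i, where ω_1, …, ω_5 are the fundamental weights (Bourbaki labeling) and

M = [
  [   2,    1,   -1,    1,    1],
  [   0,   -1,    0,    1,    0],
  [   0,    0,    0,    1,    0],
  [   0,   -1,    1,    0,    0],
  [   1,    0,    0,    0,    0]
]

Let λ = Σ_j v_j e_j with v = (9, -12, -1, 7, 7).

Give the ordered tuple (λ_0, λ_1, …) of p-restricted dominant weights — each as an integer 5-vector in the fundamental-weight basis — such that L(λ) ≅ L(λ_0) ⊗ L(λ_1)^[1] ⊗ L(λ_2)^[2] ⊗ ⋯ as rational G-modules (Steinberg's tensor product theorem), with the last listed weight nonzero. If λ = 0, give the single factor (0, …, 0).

((1, 1, 1, 1, 1), (0, 1, 1, 1, 0), (1, 0, 1, 0, 0), (0, 0, 0, 1, 1), (1, 1, 0, 0, 0))

In the fundamental-weight basis, λ has coordinates c = M·v (v = (9, -12, -1, 7, 7)):
  c_1 = 2*9 + 1*-12 + -1*-1 + 1*7 + 1*7 = 21
  c_2 = 0*9 + -1*-12 + 0*-1 + 1*7 + 0*7 = 19
  c_3 = 0*9 + 0*-12 + 0*-1 + 1*7 + 0*7 = 7
  c_4 = 0*9 + -1*-12 + 1*-1 + 0*7 + 0*7 = 11
  c_5 = 1*9 + 0*-12 + 0*-1 + 0*7 + 0*7 = 9
Writing each c_i in base p = 2:
  c_1 = 21 = 1·2^0 + 0·2^1 + 1·2^2 + 0·2^3 + 1·2^4
  c_2 = 19 = 1·2^0 + 1·2^1 + 0·2^2 + 0·2^3 + 1·2^4
  c_3 = 7 = 1·2^0 + 1·2^1 + 1·2^2
  c_4 = 11 = 1·2^0 + 1·2^1 + 0·2^2 + 1·2^3
  c_5 = 9 = 1·2^0 + 0·2^1 + 0·2^2 + 1·2^3
p-restricted factor λ_0 = (1, 1, 1, 1, 1)
p-restricted factor λ_1 = (0, 1, 1, 1, 0)
p-restricted factor λ_2 = (1, 0, 1, 0, 0)
p-restricted factor λ_3 = (0, 0, 0, 1, 1)
p-restricted factor λ_4 = (1, 1, 0, 0, 0)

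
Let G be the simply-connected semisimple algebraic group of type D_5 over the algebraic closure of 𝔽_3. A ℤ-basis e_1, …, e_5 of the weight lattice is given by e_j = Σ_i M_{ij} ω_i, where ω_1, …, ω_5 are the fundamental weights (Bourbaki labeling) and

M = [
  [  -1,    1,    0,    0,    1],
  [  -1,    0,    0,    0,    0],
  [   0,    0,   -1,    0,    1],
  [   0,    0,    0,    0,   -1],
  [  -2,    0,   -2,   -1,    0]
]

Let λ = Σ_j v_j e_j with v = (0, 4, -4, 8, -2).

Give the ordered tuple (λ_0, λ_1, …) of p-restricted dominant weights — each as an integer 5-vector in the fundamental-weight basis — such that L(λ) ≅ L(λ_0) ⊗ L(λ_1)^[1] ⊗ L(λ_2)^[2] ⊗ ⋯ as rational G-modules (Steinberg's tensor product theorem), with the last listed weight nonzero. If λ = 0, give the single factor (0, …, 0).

In the fundamental-weight basis, λ has coordinates c = M·v (v = (0, 4, -4, 8, -2)):
  c_1 = -1*0 + 1*4 + 0*-4 + 0*8 + 1*-2 = 2
  c_2 = -1*0 + 0*4 + 0*-4 + 0*8 + 0*-2 = 0
  c_3 = 0*0 + 0*4 + -1*-4 + 0*8 + 1*-2 = 2
  c_4 = 0*0 + 0*4 + 0*-4 + 0*8 + -1*-2 = 2
  c_5 = -2*0 + 0*4 + -2*-4 + -1*8 + 0*-2 = 0
p = 3; digits c_i = Σ_j d_{ij}·3^j, 0 ≤ d_{ij} < 3:
  c_1 = 2 = 2·3^0
  c_2 = 0
  c_3 = 2 = 2·3^0
  c_4 = 2 = 2·3^0
  c_5 = 0
Factor λ_0 = (2, 0, 2, 2, 0)

((2, 0, 2, 2, 0),)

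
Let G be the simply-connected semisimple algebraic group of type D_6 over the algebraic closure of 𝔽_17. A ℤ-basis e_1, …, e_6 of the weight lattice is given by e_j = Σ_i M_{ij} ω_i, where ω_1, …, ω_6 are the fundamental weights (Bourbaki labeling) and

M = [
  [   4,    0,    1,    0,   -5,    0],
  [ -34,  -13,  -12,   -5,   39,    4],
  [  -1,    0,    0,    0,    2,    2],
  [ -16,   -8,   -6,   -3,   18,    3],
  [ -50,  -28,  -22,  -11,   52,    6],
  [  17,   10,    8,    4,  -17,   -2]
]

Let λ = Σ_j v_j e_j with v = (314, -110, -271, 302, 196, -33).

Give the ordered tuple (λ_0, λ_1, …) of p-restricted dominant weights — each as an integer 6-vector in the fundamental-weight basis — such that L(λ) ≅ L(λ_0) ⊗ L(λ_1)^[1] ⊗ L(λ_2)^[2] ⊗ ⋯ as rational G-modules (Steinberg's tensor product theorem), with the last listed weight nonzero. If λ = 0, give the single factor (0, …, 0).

Compute c_i = Σ_j M_{ij} v_j with v = (314, -110, -271, 302, 196, -33):
  c_1 = 4·314 + (0)·(-110) + (1)·(-271) + 0·302 + (-5)·(196) + (0)·(-33) = 5
  c_2 = (-34)·(314) + (-13)·(-110) + (-12)·(-271) + (-5)·(302) + 39·196 + (4)·(-33) = 8
  c_3 = (-1)·(314) + (0)·(-110) + (0)·(-271) + 0·302 + 2·196 + (2)·(-33) = 12
  c_4 = (-16)·(314) + (-8)·(-110) + (-6)·(-271) + (-3)·(302) + 18·196 + (3)·(-33) = 5
  c_5 = (-50)·(314) + (-28)·(-110) + (-22)·(-271) + (-11)·(302) + 52·196 + (6)·(-33) = 14
  c_6 = 17·314 + (10)·(-110) + (8)·(-271) + 4·302 + (-17)·(196) + (-2)·(-33) = 12
Writing each c_i in base p = 17:
  c_1 = 5 = 5·17^0
  c_2 = 8 = 8·17^0
  c_3 = 12 = 12·17^0
  c_4 = 5 = 5·17^0
  c_5 = 14 = 14·17^0
  c_6 = 12 = 12·17^0
λ_0 = (5, 8, 12, 5, 14, 12)

((5, 8, 12, 5, 14, 12),)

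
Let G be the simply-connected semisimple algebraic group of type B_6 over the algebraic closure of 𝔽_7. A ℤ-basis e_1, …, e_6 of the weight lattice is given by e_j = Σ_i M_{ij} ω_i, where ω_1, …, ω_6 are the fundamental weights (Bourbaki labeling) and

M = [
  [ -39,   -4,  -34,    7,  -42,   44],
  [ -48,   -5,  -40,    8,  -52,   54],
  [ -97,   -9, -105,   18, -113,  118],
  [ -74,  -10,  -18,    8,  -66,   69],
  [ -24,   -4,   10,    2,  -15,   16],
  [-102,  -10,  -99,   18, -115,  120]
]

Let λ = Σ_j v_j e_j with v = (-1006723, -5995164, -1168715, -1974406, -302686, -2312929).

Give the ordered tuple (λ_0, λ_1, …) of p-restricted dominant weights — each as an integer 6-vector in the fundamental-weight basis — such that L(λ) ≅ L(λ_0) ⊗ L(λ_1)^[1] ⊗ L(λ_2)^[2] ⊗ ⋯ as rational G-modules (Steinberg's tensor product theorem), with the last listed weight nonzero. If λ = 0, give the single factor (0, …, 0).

((1, 2, 5, 3, 6, 5), (6, 5, 5, 5, 3, 1), (0, 1, 3, 2, 0, 6), (4, 6, 6, 4, 3, 1), (0, 3, 4, 3, 2, 3), (6, 5, 3, 4, 2, 3))

Converting to the ω-basis (c_i = row i of M dotted with v = (-1006723, -5995164, -1168715, -1974406, -302686, -2312929)):
  c_1 = (-39)·(-1006723) + (-4)·(-5995164) + (-34)·(-1168715) + (7)·(-1974406) + (-42)·(-302686) + (44)·(-2312929) = 102257
  c_2 = (-48)·(-1006723) + (-5)·(-5995164) + (-40)·(-1168715) + (8)·(-1974406) + (-52)·(-302686) + (54)·(-2312929) = 93382
  c_3 = (-97)·(-1006723) + (-9)·(-5995164) + (-105)·(-1168715) + (18)·(-1974406) + (-113)·(-302686) + (118)·(-2312929) = 62270
  c_4 = (-74)·(-1006723) + (-10)·(-5995164) + (-18)·(-1168715) + (8)·(-1974406) + (-66)·(-302686) + (69)·(-2312929) = 75939
  c_5 = (-24)·(-1006723) + (-4)·(-5995164) + (10)·(-1168715) + (2)·(-1974406) + (-15)·(-302686) + (16)·(-2312929) = 39472
  c_6 = (-102)·(-1006723) + (-10)·(-5995164) + (-99)·(-1168715) + (18)·(-1974406) + (-115)·(-302686) + (120)·(-2312929) = 58273
Expand coordinatewise in base 7:
  c_1 = 102257 = 1·7^0 + 6·7^1 + 0·7^2 + 4·7^3 + 0·7^4 + 6·7^5
  c_2 = 93382 = 2·7^0 + 5·7^1 + 1·7^2 + 6·7^3 + 3·7^4 + 5·7^5
  c_3 = 62270 = 5·7^0 + 5·7^1 + 3·7^2 + 6·7^3 + 4·7^4 + 3·7^5
  c_4 = 75939 = 3·7^0 + 5·7^1 + 2·7^2 + 4·7^3 + 3·7^4 + 4·7^5
  c_5 = 39472 = 6·7^0 + 3·7^1 + 0·7^2 + 3·7^3 + 2·7^4 + 2·7^5
  c_6 = 58273 = 5·7^0 + 1·7^1 + 6·7^2 + 1·7^3 + 3·7^4 + 3·7^5
Factor λ_0 = (1, 2, 5, 3, 6, 5)
Factor λ_1 = (6, 5, 5, 5, 3, 1)
Factor λ_2 = (0, 1, 3, 2, 0, 6)
Factor λ_3 = (4, 6, 6, 4, 3, 1)
Factor λ_4 = (0, 3, 4, 3, 2, 3)
Factor λ_5 = (6, 5, 3, 4, 2, 3)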